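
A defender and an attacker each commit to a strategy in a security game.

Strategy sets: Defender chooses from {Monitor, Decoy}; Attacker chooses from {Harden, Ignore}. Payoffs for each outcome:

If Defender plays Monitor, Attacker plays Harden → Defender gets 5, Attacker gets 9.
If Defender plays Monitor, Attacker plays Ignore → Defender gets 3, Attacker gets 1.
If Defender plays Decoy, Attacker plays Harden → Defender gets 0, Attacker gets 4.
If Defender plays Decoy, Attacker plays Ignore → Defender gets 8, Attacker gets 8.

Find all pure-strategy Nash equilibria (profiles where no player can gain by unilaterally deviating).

Defender against Harden: payoffs 5, 0 → best response Monitor.
Defender against Ignore: payoffs 3, 8 → best response Decoy.
Attacker against Monitor: payoffs 9, 1 → best response Harden.
Attacker against Decoy: payoffs 4, 8 → best response Ignore.
Mutual best responses: (Monitor, Harden); (Decoy, Ignore).

(Monitor, Harden); (Decoy, Ignore)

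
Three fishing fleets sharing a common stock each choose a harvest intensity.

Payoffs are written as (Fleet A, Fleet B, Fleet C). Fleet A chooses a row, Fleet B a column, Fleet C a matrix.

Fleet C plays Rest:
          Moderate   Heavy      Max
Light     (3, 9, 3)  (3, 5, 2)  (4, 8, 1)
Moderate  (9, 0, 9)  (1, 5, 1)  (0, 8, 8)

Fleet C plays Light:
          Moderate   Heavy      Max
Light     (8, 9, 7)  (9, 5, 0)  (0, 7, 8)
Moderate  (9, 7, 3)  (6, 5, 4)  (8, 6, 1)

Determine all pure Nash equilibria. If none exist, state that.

No pure-strategy Nash equilibrium.

Fleet A against (Moderate, Rest): payoffs 3, 9 → best response Moderate.
Fleet A against (Moderate, Light): payoffs 8, 9 → best response Moderate.
Fleet A against (Heavy, Rest): payoffs 3, 1 → best response Light.
Fleet A against (Heavy, Light): payoffs 9, 6 → best response Light.
Fleet A against (Max, Rest): payoffs 4, 0 → best response Light.
Fleet A against (Max, Light): payoffs 0, 8 → best response Moderate.
Fleet B against (Light, Rest): payoffs 9, 5, 8 → best response Moderate.
Fleet B against (Light, Light): payoffs 9, 5, 7 → best response Moderate.
Fleet B against (Moderate, Rest): payoffs 0, 5, 8 → best response Max.
Fleet B against (Moderate, Light): payoffs 7, 5, 6 → best response Moderate.
Fleet C against (Light, Moderate): payoffs 3, 7 → best response Light.
Fleet C against (Light, Heavy): payoffs 2, 0 → best response Rest.
Fleet C against (Light, Max): payoffs 1, 8 → best response Light.
Fleet C against (Moderate, Moderate): payoffs 9, 3 → best response Rest.
Fleet C against (Moderate, Heavy): payoffs 1, 4 → best response Light.
Fleet C against (Moderate, Max): payoffs 8, 1 → best response Rest.
No profile is a mutual best response for all players.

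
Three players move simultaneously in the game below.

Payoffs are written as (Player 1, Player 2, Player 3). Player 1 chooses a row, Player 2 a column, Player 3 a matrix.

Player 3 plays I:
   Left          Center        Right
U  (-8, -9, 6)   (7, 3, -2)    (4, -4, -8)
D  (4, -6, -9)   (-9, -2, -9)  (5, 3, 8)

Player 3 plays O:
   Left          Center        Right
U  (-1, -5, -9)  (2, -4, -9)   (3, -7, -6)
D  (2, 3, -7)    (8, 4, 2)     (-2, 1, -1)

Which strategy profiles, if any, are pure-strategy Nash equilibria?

(U, Center, I); (D, Center, O); (D, Right, I)

Player 1 against (Left, I): payoffs -8, 4 → best response D.
Player 1 against (Left, O): payoffs -1, 2 → best response D.
Player 1 against (Center, I): payoffs 7, -9 → best response U.
Player 1 against (Center, O): payoffs 2, 8 → best response D.
Player 1 against (Right, I): payoffs 4, 5 → best response D.
Player 1 against (Right, O): payoffs 3, -2 → best response U.
Player 2 against (U, I): payoffs -9, 3, -4 → best response Center.
Player 2 against (U, O): payoffs -5, -4, -7 → best response Center.
Player 2 against (D, I): payoffs -6, -2, 3 → best response Right.
Player 2 against (D, O): payoffs 3, 4, 1 → best response Center.
Player 3 against (U, Left): payoffs 6, -9 → best response I.
Player 3 against (U, Center): payoffs -2, -9 → best response I.
Player 3 against (U, Right): payoffs -8, -6 → best response O.
Player 3 against (D, Left): payoffs -9, -7 → best response O.
Player 3 against (D, Center): payoffs -9, 2 → best response O.
Player 3 against (D, Right): payoffs 8, -1 → best response I.
Mutual best responses: (U, Center, I); (D, Center, O); (D, Right, I).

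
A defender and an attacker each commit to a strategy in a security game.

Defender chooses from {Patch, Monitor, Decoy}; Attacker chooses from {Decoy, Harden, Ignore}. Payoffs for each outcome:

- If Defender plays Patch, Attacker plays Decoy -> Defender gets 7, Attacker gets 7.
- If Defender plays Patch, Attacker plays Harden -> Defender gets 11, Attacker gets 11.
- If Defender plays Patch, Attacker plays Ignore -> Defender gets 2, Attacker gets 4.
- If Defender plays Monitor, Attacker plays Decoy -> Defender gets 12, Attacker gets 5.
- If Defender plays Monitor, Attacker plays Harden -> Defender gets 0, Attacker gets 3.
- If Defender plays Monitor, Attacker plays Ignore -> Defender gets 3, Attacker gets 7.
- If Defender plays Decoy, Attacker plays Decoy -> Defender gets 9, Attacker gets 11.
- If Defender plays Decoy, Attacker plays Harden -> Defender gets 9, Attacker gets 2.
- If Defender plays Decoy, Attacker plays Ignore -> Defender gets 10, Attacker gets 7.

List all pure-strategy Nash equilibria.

The unique pure-strategy Nash equilibrium is (Patch, Harden).

(Patch, Decoy): Defender can switch to Monitor (7 → 12). Not NE.
(Patch, Harden): Defender gets 11, best alternative 9; Attacker gets 11, best alternative 7. No profitable deviation — NE.
(Patch, Ignore): Defender can switch to Monitor (2 → 3). Not NE.
(Monitor, Decoy): Attacker can switch to Ignore (5 → 7). Not NE.
(Monitor, Harden): Defender can switch to Patch (0 → 11). Not NE.
(Monitor, Ignore): Defender can switch to Decoy (3 → 10). Not NE.
(Decoy, Decoy): Defender can switch to Monitor (9 → 12). Not NE.
(Decoy, Harden): Defender can switch to Patch (9 → 11). Not NE.
(Decoy, Ignore): Attacker can switch to Decoy (7 → 11). Not NE.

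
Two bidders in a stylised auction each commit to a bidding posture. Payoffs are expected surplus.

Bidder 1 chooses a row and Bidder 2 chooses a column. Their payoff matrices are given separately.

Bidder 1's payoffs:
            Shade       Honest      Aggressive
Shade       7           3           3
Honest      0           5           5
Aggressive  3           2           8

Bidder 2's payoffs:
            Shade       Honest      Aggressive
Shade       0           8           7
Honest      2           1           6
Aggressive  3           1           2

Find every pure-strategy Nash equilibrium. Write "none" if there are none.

There is no pure-strategy Nash equilibrium.

For each player, find the best response to each opponent profile; mutual best responses are the pure NE.
Bidder 1 against Shade: payoffs 7, 0, 3 → best response Shade.
Bidder 1 against Honest: payoffs 3, 5, 2 → best response Honest.
Bidder 1 against Aggressive: payoffs 3, 5, 8 → best response Aggressive.
Bidder 2 against Shade: payoffs 0, 8, 7 → best response Honest.
Bidder 2 against Honest: payoffs 2, 1, 6 → best response Aggressive.
Bidder 2 against Aggressive: payoffs 3, 1, 2 → best response Shade.
No profile is a mutual best response for all players.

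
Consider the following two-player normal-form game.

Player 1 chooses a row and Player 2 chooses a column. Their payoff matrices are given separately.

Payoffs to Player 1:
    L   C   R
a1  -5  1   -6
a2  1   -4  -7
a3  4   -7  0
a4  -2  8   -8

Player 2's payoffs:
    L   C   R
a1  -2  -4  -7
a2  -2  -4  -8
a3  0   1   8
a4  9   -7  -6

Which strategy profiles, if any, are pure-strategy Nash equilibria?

Player 1 against L: payoffs -5, 1, 4, -2 → best response a3.
Player 1 against C: payoffs 1, -4, -7, 8 → best response a4.
Player 1 against R: payoffs -6, -7, 0, -8 → best response a3.
Player 2 against a1: payoffs -2, -4, -7 → best response L.
Player 2 against a2: payoffs -2, -4, -8 → best response L.
Player 2 against a3: payoffs 0, 1, 8 → best response R.
Player 2 against a4: payoffs 9, -7, -6 → best response L.
Mutual best responses: (a3, R).

The unique pure-strategy Nash equilibrium is (a3, R).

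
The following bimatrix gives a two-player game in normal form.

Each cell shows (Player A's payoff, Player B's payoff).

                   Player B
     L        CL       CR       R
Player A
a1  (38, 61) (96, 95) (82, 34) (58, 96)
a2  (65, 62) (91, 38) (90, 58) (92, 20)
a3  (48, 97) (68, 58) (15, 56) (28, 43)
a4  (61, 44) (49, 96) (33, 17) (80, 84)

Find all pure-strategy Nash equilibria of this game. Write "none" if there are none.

Player A against L: payoffs 38, 65, 48, 61 → best response a2.
Player A against CL: payoffs 96, 91, 68, 49 → best response a1.
Player A against CR: payoffs 82, 90, 15, 33 → best response a2.
Player A against R: payoffs 58, 92, 28, 80 → best response a2.
Player B against a1: payoffs 61, 95, 34, 96 → best response R.
Player B against a2: payoffs 62, 38, 58, 20 → best response L.
Player B against a3: payoffs 97, 58, 56, 43 → best response L.
Player B against a4: payoffs 44, 96, 17, 84 → best response CL.
Mutual best responses: (a2, L).

The unique pure-strategy Nash equilibrium is (a2, L).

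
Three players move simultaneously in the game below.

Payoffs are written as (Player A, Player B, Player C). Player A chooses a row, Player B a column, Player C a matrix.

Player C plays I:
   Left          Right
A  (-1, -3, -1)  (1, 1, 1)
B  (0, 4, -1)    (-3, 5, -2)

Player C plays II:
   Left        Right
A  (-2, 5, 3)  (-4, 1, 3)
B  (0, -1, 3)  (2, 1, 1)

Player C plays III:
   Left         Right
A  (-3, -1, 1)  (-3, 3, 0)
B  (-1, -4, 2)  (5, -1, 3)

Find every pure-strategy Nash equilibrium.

Player A against (Left, I): payoffs -1, 0 → best response B.
Player A against (Left, II): payoffs -2, 0 → best response B.
Player A against (Left, III): payoffs -3, -1 → best response B.
Player A against (Right, I): payoffs 1, -3 → best response A.
Player A against (Right, II): payoffs -4, 2 → best response B.
Player A against (Right, III): payoffs -3, 5 → best response B.
Player B against (A, I): payoffs -3, 1 → best response Right.
Player B against (A, II): payoffs 5, 1 → best response Left.
Player B against (A, III): payoffs -1, 3 → best response Right.
Player B against (B, I): payoffs 4, 5 → best response Right.
Player B against (B, II): payoffs -1, 1 → best response Right.
Player B against (B, III): payoffs -4, -1 → best response Right.
Player C against (A, Left): payoffs -1, 3, 1 → best response II.
Player C against (A, Right): payoffs 1, 3, 0 → best response II.
Player C against (B, Left): payoffs -1, 3, 2 → best response II.
Player C against (B, Right): payoffs -2, 1, 3 → best response III.
Mutual best responses: (B, Right, III).

(B, Right, III)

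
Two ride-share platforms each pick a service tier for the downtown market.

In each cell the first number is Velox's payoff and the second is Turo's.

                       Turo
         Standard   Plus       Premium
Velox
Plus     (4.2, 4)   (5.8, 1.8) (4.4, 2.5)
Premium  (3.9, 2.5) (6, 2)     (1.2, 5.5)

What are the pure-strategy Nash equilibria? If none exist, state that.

(Plus, Standard)

(Plus, Standard): Velox gets 4.2, best alternative 3.9; Turo gets 4, best alternative 2.5. No profitable deviation — NE.
(Plus, Plus): Velox can switch to Premium (5.8 → 6). Not NE.
(Plus, Premium): Turo can switch to Standard (2.5 → 4). Not NE.
(Premium, Standard): Velox can switch to Plus (3.9 → 4.2). Not NE.
(Premium, Plus): Turo can switch to Standard (2 → 2.5). Not NE.
(Premium, Premium): Velox can switch to Plus (1.2 → 4.4). Not NE.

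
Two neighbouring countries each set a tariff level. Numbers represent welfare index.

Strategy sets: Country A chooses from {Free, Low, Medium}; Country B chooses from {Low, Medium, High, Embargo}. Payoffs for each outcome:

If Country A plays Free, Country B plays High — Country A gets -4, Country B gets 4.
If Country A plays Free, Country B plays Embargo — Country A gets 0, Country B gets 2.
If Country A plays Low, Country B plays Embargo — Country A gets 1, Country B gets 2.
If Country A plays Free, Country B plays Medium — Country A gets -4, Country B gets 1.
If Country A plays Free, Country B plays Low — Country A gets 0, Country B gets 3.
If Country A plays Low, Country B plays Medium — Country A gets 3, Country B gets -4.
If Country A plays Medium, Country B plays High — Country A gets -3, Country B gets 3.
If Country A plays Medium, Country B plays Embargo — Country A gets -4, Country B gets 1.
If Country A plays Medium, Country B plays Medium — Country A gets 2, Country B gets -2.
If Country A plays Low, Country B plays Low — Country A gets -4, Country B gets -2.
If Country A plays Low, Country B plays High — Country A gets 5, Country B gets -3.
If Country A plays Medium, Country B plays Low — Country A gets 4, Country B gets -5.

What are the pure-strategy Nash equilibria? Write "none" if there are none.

For each strategy profile, look for a profitable unilateral deviation.
(Free, Low): Country A can switch to Medium (0 → 4). Not NE.
(Free, Medium): Country A can switch to Low (-4 → 3). Not NE.
(Free, High): Country A can switch to Low (-4 → 5). Not NE.
(Free, Embargo): Country A can switch to Low (0 → 1). Not NE.
(Low, Low): Country A can switch to Free (-4 → 0). Not NE.
(Low, Medium): Country B can switch to Low (-4 → -2). Not NE.
(Low, High): Country B can switch to Low (-3 → -2). Not NE.
(Low, Embargo): Country A gets 1, best alternative 0; Country B gets 2, best alternative -2. No profitable deviation — NE.
(Medium, Low): Country B can switch to Medium (-5 → -2). Not NE.
(Medium, Medium): Country A can switch to Low (2 → 3). Not NE.
(Medium, High): Country A can switch to Low (-3 → 5). Not NE.
(The remaining 1 profile has a profitable deviation by the same check.)

(Low, Embargo)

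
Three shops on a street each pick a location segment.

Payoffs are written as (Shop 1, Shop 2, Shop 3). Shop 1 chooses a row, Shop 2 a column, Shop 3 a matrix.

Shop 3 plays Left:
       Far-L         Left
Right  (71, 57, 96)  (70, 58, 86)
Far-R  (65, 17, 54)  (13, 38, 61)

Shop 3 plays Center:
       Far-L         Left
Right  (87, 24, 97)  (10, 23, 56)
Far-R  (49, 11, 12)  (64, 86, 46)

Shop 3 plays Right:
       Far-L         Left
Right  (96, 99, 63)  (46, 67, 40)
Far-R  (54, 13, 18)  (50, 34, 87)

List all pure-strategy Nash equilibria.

For each player, find the best response to each opponent profile; mutual best responses are the pure NE.
Shop 1 against (Far-L, Left): payoffs 71, 65 → best response Right.
Shop 1 against (Far-L, Center): payoffs 87, 49 → best response Right.
Shop 1 against (Far-L, Right): payoffs 96, 54 → best response Right.
Shop 1 against (Left, Left): payoffs 70, 13 → best response Right.
Shop 1 against (Left, Center): payoffs 10, 64 → best response Far-R.
Shop 1 against (Left, Right): payoffs 46, 50 → best response Far-R.
Shop 2 against (Right, Left): payoffs 57, 58 → best response Left.
Shop 2 against (Right, Center): payoffs 24, 23 → best response Far-L.
Shop 2 against (Right, Right): payoffs 99, 67 → best response Far-L.
Shop 2 against (Far-R, Left): payoffs 17, 38 → best response Left.
Shop 2 against (Far-R, Center): payoffs 11, 86 → best response Left.
Shop 2 against (Far-R, Right): payoffs 13, 34 → best response Left.
Shop 3 against (Right, Far-L): payoffs 96, 97, 63 → best response Center.
Shop 3 against (Right, Left): payoffs 86, 56, 40 → best response Left.
Shop 3 against (Far-R, Far-L): payoffs 54, 12, 18 → best response Left.
Shop 3 against (Far-R, Left): payoffs 61, 46, 87 → best response Right.
Mutual best responses: (Right, Far-L, Center); (Right, Left, Left); (Far-R, Left, Right).

(Right, Far-L, Center), (Right, Left, Left), (Far-R, Left, Right)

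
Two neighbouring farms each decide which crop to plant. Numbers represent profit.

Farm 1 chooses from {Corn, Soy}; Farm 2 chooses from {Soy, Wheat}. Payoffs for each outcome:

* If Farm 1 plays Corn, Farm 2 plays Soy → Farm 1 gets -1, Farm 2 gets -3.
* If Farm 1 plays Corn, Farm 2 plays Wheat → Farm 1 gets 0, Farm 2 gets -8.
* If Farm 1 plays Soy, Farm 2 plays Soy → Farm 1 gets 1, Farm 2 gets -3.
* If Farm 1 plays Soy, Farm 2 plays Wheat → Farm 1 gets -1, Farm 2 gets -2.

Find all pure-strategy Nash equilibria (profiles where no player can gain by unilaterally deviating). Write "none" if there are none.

none

Farm 1 against Soy: payoffs -1, 1 → best response Soy.
Farm 1 against Wheat: payoffs 0, -1 → best response Corn.
Farm 2 against Corn: payoffs -3, -8 → best response Soy.
Farm 2 against Soy: payoffs -3, -2 → best response Wheat.
No profile is a mutual best response for all players.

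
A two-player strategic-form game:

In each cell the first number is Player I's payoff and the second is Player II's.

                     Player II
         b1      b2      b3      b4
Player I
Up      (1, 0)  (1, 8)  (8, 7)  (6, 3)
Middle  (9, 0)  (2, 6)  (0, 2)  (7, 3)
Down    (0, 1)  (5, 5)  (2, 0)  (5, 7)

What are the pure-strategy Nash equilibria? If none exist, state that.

There is no pure-strategy Nash equilibrium.

For each player, find the best response to each opponent profile; mutual best responses are the pure NE.
Player I against b1: payoffs 1, 9, 0 → best response Middle.
Player I against b2: payoffs 1, 2, 5 → best response Down.
Player I against b3: payoffs 8, 0, 2 → best response Up.
Player I against b4: payoffs 6, 7, 5 → best response Middle.
Player II against Up: payoffs 0, 8, 7, 3 → best response b2.
Player II against Middle: payoffs 0, 6, 2, 3 → best response b2.
Player II against Down: payoffs 1, 5, 0, 7 → best response b4.
No profile is a mutual best response for all players.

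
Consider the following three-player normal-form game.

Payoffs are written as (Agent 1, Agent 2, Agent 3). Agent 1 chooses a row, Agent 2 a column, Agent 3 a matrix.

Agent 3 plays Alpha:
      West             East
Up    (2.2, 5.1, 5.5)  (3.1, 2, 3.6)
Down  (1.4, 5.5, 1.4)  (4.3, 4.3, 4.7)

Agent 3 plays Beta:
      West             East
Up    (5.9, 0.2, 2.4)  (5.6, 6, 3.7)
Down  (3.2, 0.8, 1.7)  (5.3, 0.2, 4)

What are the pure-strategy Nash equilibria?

(Up, West, Alpha): Agent 1 gets 2.2, best alternative 1.4; Agent 2 gets 5.1, best alternative 2; Agent 3 gets 5.5, best alternative 2.4. No profitable deviation — NE.
(Up, West, Beta): Agent 2 can switch to East (0.2 → 6). Not NE.
(Up, East, Alpha): Agent 1 can switch to Down (3.1 → 4.3). Not NE.
(Up, East, Beta): Agent 1 gets 5.6, best alternative 5.3; Agent 2 gets 6, best alternative 0.2; Agent 3 gets 3.7, best alternative 3.6. No profitable deviation — NE.
(Down, West, Alpha): Agent 1 can switch to Up (1.4 → 2.2). Not NE.
(Down, West, Beta): Agent 1 can switch to Up (3.2 → 5.9). Not NE.
(Down, East, Alpha): Agent 2 can switch to West (4.3 → 5.5). Not NE.
(Down, East, Beta): Agent 1 can switch to Up (5.3 → 5.6). Not NE.

The pure Nash equilibria are (Up, West, Alpha), (Up, East, Beta).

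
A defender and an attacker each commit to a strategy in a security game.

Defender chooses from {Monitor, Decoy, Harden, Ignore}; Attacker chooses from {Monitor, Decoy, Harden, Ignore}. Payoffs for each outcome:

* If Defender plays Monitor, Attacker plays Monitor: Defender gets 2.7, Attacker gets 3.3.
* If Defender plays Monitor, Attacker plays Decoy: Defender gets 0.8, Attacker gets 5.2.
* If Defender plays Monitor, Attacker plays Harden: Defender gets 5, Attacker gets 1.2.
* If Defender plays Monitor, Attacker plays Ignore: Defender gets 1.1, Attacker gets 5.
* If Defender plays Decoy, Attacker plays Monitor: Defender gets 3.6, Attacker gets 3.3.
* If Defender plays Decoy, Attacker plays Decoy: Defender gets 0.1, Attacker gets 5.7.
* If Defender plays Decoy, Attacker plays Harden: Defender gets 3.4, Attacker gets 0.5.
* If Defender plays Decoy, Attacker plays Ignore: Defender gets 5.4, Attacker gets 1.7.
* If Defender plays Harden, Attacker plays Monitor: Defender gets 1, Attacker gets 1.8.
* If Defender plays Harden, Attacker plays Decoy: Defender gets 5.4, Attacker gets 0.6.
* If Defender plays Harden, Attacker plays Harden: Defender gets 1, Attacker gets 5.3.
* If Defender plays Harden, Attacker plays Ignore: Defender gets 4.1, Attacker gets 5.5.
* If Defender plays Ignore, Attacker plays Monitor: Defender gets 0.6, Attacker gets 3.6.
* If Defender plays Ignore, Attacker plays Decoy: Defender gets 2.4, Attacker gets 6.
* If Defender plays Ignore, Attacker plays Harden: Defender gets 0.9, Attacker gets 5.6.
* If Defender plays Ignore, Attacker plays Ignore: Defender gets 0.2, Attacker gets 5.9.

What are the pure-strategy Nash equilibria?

For each strategy profile, look for a profitable unilateral deviation.
(Monitor, Monitor): Defender can switch to Decoy (2.7 → 3.6). Not NE.
(Monitor, Decoy): Defender can switch to Harden (0.8 → 5.4). Not NE.
(Monitor, Harden): Attacker can switch to Monitor (1.2 → 3.3). Not NE.
(Monitor, Ignore): Defender can switch to Decoy (1.1 → 5.4). Not NE.
(Decoy, Monitor): Attacker can switch to Decoy (3.3 → 5.7). Not NE.
(Decoy, Decoy): Defender can switch to Monitor (0.1 → 0.8). Not NE.
(Decoy, Harden): Defender can switch to Monitor (3.4 → 5). Not NE.
(Decoy, Ignore): Attacker can switch to Monitor (1.7 → 3.3). Not NE.
(Harden, Monitor): Defender can switch to Monitor (1 → 2.7). Not NE.
(Harden, Decoy): Attacker can switch to Monitor (0.6 → 1.8). Not NE.
(The remaining 6 profiles each have a profitable deviation by the same check.)

There is no pure-strategy Nash equilibrium.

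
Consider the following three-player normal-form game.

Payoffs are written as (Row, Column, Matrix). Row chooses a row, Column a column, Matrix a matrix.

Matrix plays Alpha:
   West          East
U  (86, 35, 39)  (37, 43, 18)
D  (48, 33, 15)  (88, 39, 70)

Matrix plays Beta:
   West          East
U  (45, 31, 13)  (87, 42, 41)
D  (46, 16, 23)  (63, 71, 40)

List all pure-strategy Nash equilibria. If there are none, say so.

Row against (West, Alpha): payoffs 86, 48 → best response U.
Row against (West, Beta): payoffs 45, 46 → best response D.
Row against (East, Alpha): payoffs 37, 88 → best response D.
Row against (East, Beta): payoffs 87, 63 → best response U.
Column against (U, Alpha): payoffs 35, 43 → best response East.
Column against (U, Beta): payoffs 31, 42 → best response East.
Column against (D, Alpha): payoffs 33, 39 → best response East.
Column against (D, Beta): payoffs 16, 71 → best response East.
Matrix against (U, West): payoffs 39, 13 → best response Alpha.
Matrix against (U, East): payoffs 18, 41 → best response Beta.
Matrix against (D, West): payoffs 15, 23 → best response Beta.
Matrix against (D, East): payoffs 70, 40 → best response Alpha.
Mutual best responses: (U, East, Beta); (D, East, Alpha).

The pure Nash equilibria are (U, East, Beta); (D, East, Alpha).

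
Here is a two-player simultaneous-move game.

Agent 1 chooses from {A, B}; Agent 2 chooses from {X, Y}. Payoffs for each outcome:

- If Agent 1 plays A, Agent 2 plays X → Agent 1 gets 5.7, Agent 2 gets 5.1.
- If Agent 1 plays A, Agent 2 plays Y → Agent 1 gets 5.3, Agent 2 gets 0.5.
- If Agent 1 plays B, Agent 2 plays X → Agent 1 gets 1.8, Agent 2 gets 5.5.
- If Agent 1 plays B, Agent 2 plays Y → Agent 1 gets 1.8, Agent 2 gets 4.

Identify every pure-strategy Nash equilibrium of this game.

(A, X): Agent 1 gets 5.7, best alternative 1.8; Agent 2 gets 5.1, best alternative 0.5. No profitable deviation — NE.
(A, Y): Agent 2 can switch to X (0.5 → 5.1). Not NE.
(B, X): Agent 1 can switch to A (1.8 → 5.7). Not NE.
(B, Y): Agent 1 can switch to A (1.8 → 5.3). Not NE.

Pure NE: (A, X)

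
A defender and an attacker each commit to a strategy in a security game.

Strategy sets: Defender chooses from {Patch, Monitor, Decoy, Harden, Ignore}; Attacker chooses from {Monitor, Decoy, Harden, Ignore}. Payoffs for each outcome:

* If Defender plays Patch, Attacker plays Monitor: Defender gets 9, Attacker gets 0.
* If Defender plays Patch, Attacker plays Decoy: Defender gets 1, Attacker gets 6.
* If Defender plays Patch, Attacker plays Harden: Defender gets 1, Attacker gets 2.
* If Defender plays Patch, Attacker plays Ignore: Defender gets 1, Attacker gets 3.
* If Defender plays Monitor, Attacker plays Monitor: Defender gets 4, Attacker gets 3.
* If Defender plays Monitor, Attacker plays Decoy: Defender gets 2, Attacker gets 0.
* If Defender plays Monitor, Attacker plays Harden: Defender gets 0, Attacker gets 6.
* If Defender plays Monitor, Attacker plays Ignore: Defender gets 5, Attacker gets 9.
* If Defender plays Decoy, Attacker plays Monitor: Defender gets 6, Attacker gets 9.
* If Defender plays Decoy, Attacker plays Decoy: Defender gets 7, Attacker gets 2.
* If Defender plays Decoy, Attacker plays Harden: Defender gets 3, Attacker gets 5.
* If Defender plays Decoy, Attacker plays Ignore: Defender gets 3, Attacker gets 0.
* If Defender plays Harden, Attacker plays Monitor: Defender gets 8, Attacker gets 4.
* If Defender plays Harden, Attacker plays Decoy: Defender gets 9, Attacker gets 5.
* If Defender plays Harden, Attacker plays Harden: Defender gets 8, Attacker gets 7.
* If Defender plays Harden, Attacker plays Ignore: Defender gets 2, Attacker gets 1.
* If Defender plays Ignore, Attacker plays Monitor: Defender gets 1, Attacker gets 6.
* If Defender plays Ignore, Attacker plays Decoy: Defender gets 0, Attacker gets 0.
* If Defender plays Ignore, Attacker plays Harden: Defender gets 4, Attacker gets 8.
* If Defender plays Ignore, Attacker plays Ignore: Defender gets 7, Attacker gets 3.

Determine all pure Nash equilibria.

Pure NE: (Harden, Harden)

(Patch, Monitor): Attacker can switch to Decoy (0 → 6). Not NE.
(Patch, Decoy): Defender can switch to Monitor (1 → 2). Not NE.
(Patch, Harden): Defender can switch to Decoy (1 → 3). Not NE.
(Patch, Ignore): Defender can switch to Monitor (1 → 5). Not NE.
(Monitor, Monitor): Defender can switch to Patch (4 → 9). Not NE.
(Monitor, Decoy): Defender can switch to Decoy (2 → 7). Not NE.
(Harden, Harden): Defender gets 8, best alternative 4; Attacker gets 7, best alternative 5. No profitable deviation — NE.
(The remaining 13 profiles each have a profitable deviation by the same check.)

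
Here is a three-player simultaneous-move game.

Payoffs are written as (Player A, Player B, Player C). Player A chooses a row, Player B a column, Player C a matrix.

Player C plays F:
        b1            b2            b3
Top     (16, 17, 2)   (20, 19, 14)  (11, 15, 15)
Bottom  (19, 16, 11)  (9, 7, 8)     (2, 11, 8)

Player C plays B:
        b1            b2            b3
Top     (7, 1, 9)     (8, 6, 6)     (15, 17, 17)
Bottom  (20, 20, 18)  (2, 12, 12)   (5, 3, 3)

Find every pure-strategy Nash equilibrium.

(Top, b2, F), (Top, b3, B), (Bottom, b1, B)

Player A against (b1, F): payoffs 16, 19 → best response Bottom.
Player A against (b1, B): payoffs 7, 20 → best response Bottom.
Player A against (b2, F): payoffs 20, 9 → best response Top.
Player A against (b2, B): payoffs 8, 2 → best response Top.
Player A against (b3, F): payoffs 11, 2 → best response Top.
Player A against (b3, B): payoffs 15, 5 → best response Top.
Player B against (Top, F): payoffs 17, 19, 15 → best response b2.
Player B against (Top, B): payoffs 1, 6, 17 → best response b3.
Player B against (Bottom, F): payoffs 16, 7, 11 → best response b1.
Player B against (Bottom, B): payoffs 20, 12, 3 → best response b1.
Player C against (Top, b1): payoffs 2, 9 → best response B.
Player C against (Top, b2): payoffs 14, 6 → best response F.
Player C against (Top, b3): payoffs 15, 17 → best response B.
Player C against (Bottom, b1): payoffs 11, 18 → best response B.
Player C against (Bottom, b2): payoffs 8, 12 → best response B.
Player C against (Bottom, b3): payoffs 8, 3 → best response F.
Mutual best responses: (Top, b2, F); (Top, b3, B); (Bottom, b1, B).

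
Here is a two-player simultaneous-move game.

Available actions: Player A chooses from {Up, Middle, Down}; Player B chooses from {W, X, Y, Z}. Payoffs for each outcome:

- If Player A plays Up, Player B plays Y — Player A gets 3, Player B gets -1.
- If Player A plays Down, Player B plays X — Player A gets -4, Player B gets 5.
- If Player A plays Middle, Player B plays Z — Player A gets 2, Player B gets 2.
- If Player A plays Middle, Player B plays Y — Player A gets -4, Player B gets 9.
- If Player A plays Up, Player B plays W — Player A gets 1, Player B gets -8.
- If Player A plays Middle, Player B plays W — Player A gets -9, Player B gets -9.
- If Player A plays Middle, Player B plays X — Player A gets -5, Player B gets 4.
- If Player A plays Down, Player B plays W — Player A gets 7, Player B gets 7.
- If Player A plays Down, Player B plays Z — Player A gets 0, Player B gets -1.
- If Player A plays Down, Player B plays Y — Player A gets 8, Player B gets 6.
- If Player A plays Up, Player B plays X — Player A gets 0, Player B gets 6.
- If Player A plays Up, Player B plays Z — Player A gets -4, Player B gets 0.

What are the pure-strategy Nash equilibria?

(Up, W): Player A can switch to Down (1 → 7). Not NE.
(Up, X): Player A gets 0, best alternative -4; Player B gets 6, best alternative 0. No profitable deviation — NE.
(Up, Y): Player A can switch to Down (3 → 8). Not NE.
(Up, Z): Player A can switch to Middle (-4 → 2). Not NE.
(Middle, W): Player A can switch to Up (-9 → 1). Not NE.
(Middle, X): Player A can switch to Up (-5 → 0). Not NE.
(Middle, Y): Player A can switch to Up (-4 → 3). Not NE.
(Down, W): Player A gets 7, best alternative 1; Player B gets 7, best alternative 6. No profitable deviation — NE.
(The remaining 4 profiles each have a profitable deviation by the same check.)

(Up, X), (Down, W)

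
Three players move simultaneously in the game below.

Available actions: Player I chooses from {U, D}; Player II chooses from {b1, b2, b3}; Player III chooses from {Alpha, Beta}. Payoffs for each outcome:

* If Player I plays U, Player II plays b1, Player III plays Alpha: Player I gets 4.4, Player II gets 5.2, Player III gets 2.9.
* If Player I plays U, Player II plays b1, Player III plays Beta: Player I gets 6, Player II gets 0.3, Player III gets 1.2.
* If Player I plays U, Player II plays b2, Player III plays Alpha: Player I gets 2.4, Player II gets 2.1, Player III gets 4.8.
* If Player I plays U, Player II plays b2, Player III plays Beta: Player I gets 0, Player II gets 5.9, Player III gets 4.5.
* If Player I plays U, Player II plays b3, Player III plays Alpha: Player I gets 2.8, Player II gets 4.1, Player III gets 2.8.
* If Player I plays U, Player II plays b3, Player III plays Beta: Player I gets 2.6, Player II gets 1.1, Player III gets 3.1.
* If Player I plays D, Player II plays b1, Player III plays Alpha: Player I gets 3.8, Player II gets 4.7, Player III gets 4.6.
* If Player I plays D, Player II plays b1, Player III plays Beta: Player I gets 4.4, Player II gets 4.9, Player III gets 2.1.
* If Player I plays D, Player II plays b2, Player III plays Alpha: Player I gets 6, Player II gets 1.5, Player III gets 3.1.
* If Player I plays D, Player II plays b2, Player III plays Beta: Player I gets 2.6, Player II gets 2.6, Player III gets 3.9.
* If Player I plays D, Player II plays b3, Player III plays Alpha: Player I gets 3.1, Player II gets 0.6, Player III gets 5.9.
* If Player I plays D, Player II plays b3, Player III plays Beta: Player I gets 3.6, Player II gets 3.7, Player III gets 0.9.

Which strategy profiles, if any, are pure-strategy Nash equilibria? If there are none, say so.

(U, b1, Alpha): Player I gets 4.4, best alternative 3.8; Player II gets 5.2, best alternative 4.1; Player III gets 2.9, best alternative 1.2. No profitable deviation — NE.
(U, b1, Beta): Player II can switch to b2 (0.3 → 5.9). Not NE.
(U, b2, Alpha): Player I can switch to D (2.4 → 6). Not NE.
(U, b2, Beta): Player I can switch to D (0 → 2.6). Not NE.
(U, b3, Alpha): Player I can switch to D (2.8 → 3.1). Not NE.
(U, b3, Beta): Player I can switch to D (2.6 → 3.6). Not NE.
(D, b1, Alpha): Player I can switch to U (3.8 → 4.4). Not NE.
(D, b1, Beta): Player I can switch to U (4.4 → 6). Not NE.
(D, b2, Alpha): Player II can switch to b1 (1.5 → 4.7). Not NE.
(D, b2, Beta): Player II can switch to b1 (2.6 → 4.9). Not NE.
(D, b3, Alpha): Player II can switch to b1 (0.6 → 4.7). Not NE.
(D, b3, Beta): Player II can switch to b1 (3.7 → 4.9). Not NE.

Pure NE: (U, b1, Alpha)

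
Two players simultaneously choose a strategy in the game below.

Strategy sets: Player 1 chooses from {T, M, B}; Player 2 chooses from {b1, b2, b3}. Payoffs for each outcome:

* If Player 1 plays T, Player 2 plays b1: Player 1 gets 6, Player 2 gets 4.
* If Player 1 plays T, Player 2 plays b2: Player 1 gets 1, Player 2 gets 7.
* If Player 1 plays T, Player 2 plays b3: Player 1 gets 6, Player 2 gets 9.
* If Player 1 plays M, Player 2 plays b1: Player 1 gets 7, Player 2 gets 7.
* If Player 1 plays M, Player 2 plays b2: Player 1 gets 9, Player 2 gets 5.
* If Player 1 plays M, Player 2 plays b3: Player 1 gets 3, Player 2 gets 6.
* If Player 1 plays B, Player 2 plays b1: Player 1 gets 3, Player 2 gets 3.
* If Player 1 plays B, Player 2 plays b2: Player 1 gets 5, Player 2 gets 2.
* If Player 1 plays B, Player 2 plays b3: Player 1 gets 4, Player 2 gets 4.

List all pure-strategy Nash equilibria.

(T, b1): Player 1 can switch to M (6 → 7). Not NE.
(T, b2): Player 1 can switch to M (1 → 9). Not NE.
(T, b3): Player 1 gets 6, best alternative 4; Player 2 gets 9, best alternative 7. No profitable deviation — NE.
(M, b1): Player 1 gets 7, best alternative 6; Player 2 gets 7, best alternative 6. No profitable deviation — NE.
(M, b2): Player 2 can switch to b1 (5 → 7). Not NE.
(M, b3): Player 1 can switch to T (3 → 6). Not NE.
(B, b1): Player 1 can switch to T (3 → 6). Not NE.
(B, b2): Player 1 can switch to M (5 → 9). Not NE.
(The remaining 1 profile has a profitable deviation by the same check.)

Pure-strategy Nash equilibria: (T, b3); (M, b1)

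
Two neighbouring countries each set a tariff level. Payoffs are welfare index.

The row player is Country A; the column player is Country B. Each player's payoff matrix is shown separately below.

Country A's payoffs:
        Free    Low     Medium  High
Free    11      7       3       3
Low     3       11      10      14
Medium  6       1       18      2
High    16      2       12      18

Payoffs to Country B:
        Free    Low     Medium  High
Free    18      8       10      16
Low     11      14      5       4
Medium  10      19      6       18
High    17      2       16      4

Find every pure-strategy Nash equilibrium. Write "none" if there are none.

(Low, Low) and (High, Free)

(Free, Free): Country A can switch to High (11 → 16). Not NE.
(Free, Low): Country A can switch to Low (7 → 11). Not NE.
(Free, Medium): Country A can switch to Low (3 → 10). Not NE.
(Free, High): Country A can switch to Low (3 → 14). Not NE.
(Low, Free): Country A can switch to Free (3 → 11). Not NE.
(Low, Low): Country A gets 11, best alternative 7; Country B gets 14, best alternative 11. No profitable deviation — NE.
(Low, Medium): Country A can switch to Medium (10 → 18). Not NE.
(High, Free): Country A gets 16, best alternative 11; Country B gets 17, best alternative 16. No profitable deviation — NE.
(The remaining 8 profiles each have a profitable deviation by the same check.)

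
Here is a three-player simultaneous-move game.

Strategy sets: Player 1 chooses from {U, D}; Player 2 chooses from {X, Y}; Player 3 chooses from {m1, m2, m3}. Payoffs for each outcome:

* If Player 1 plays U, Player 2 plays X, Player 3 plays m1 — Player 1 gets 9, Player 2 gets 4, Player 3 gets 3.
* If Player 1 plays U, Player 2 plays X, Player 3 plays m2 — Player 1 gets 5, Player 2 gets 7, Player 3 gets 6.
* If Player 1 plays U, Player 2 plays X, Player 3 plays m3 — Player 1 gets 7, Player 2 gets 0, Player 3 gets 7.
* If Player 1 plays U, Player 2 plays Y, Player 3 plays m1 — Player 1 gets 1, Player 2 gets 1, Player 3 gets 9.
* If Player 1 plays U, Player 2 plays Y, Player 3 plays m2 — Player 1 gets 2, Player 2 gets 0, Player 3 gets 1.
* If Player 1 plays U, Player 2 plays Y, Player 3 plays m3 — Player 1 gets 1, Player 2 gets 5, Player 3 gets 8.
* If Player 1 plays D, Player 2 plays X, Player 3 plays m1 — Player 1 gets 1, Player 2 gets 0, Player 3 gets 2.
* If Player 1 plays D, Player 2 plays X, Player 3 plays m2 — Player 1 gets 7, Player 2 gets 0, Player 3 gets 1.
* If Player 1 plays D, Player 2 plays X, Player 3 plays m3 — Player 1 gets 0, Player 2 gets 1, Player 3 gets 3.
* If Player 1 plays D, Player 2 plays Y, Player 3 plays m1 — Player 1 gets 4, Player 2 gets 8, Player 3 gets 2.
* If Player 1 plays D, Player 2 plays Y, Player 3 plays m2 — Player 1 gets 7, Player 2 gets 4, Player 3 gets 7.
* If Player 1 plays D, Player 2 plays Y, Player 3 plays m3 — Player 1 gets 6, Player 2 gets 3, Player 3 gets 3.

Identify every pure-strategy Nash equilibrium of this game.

(D, Y, m2)

(U, X, m1): Player 3 can switch to m2 (3 → 6). Not NE.
(U, X, m2): Player 1 can switch to D (5 → 7). Not NE.
(U, X, m3): Player 2 can switch to Y (0 → 5). Not NE.
(U, Y, m1): Player 1 can switch to D (1 → 4). Not NE.
(U, Y, m2): Player 1 can switch to D (2 → 7). Not NE.
(U, Y, m3): Player 1 can switch to D (1 → 6). Not NE.
(D, X, m1): Player 1 can switch to U (1 → 9). Not NE.
(D, X, m2): Player 2 can switch to Y (0 → 4). Not NE.
(D, X, m3): Player 1 can switch to U (0 → 7). Not NE.
(D, Y, m1): Player 3 can switch to m2 (2 → 7). Not NE.
(D, Y, m2): Player 1 gets 7, best alternative 2; Player 2 gets 4, best alternative 0; Player 3 gets 7, best alternative 3. No profitable deviation — NE.
(D, Y, m3): Player 3 can switch to m2 (3 → 7). Not NE.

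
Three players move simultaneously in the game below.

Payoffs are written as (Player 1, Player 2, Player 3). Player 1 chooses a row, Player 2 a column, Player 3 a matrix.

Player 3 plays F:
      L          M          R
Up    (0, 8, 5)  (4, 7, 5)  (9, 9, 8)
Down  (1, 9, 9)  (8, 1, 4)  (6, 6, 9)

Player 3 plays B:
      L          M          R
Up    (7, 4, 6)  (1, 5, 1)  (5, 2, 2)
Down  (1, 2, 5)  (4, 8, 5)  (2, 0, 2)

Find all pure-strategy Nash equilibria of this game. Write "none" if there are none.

Pure-strategy Nash equilibria: (Up, R, F) and (Down, L, F) and (Down, M, B)

Player 1 against (L, F): payoffs 0, 1 → best response Down.
Player 1 against (L, B): payoffs 7, 1 → best response Up.
Player 1 against (M, F): payoffs 4, 8 → best response Down.
Player 1 against (M, B): payoffs 1, 4 → best response Down.
Player 1 against (R, F): payoffs 9, 6 → best response Up.
Player 1 against (R, B): payoffs 5, 2 → best response Up.
Player 2 against (Up, F): payoffs 8, 7, 9 → best response R.
Player 2 against (Up, B): payoffs 4, 5, 2 → best response M.
Player 2 against (Down, F): payoffs 9, 1, 6 → best response L.
Player 2 against (Down, B): payoffs 2, 8, 0 → best response M.
Player 3 against (Up, L): payoffs 5, 6 → best response B.
Player 3 against (Up, M): payoffs 5, 1 → best response F.
Player 3 against (Up, R): payoffs 8, 2 → best response F.
Player 3 against (Down, L): payoffs 9, 5 → best response F.
Player 3 against (Down, M): payoffs 4, 5 → best response B.
Player 3 against (Down, R): payoffs 9, 2 → best response F.
Mutual best responses: (Up, R, F); (Down, L, F); (Down, M, B).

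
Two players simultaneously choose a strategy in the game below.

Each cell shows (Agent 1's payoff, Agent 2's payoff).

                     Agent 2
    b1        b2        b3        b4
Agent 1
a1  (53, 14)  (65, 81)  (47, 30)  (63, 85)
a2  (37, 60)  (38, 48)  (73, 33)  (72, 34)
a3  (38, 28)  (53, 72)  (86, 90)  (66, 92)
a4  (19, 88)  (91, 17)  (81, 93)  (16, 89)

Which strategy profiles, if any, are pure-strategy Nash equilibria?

none

(a1, b1): Agent 2 can switch to b2 (14 → 81). Not NE.
(a1, b2): Agent 1 can switch to a4 (65 → 91). Not NE.
(a1, b3): Agent 1 can switch to a2 (47 → 73). Not NE.
(a1, b4): Agent 1 can switch to a2 (63 → 72). Not NE.
(a2, b1): Agent 1 can switch to a1 (37 → 53). Not NE.
(a2, b2): Agent 1 can switch to a1 (38 → 65). Not NE.
(The remaining 10 profiles each have a profitable deviation by the same check.)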